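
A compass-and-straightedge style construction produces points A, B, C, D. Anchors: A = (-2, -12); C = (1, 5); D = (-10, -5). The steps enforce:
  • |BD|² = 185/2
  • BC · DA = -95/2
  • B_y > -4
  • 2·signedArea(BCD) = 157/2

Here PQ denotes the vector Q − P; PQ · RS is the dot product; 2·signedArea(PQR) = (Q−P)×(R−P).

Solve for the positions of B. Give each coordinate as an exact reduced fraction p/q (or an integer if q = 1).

B = (-1/2, -7/2)

1. B_x = -1/2  [2·signedArea(BCD) = 157/2 ∩ BC · DA = -95/2]
2. B_y = -7/2  [2·signedArea(BCD) = 157/2 ∩ BC · DA = -95/2]
   → B = (-1/2, -7/2)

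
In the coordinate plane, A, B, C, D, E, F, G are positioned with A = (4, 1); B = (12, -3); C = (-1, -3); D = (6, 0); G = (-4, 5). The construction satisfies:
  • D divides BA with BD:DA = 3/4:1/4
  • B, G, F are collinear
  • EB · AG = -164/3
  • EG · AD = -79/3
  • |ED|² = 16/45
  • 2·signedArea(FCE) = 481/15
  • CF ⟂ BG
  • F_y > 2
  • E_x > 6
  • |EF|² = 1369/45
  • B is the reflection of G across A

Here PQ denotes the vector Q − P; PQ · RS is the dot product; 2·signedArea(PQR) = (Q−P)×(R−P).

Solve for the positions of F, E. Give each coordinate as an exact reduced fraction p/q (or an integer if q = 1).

1. F_x = 8/5  [B, G, F are collinear ∩ CF ⟂ BG]
2. F_y = 11/5  [B, G, F are collinear ∩ CF ⟂ BG]
   → F = (8/5, 11/5)
3. E_x = 98/15  [line 8·x + -4·y + -160/3 = 0 ∩ |EF|² = 1369/45]
4. E_y = -4/15  [line 8·x + -4·y + -160/3 = 0 ∩ |EF|² = 1369/45]
   → E = (98/15, -4/15)

E = (98/15, -4/15)
F = (8/5, 11/5)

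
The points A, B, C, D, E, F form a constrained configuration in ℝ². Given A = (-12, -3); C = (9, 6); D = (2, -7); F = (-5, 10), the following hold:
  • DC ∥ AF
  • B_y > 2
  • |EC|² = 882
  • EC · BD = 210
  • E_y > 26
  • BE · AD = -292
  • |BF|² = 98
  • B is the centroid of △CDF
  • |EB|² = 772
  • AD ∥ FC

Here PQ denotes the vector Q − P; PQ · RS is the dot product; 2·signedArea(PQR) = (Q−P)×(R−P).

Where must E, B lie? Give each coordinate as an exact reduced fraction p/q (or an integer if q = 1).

1. B_x = 2  [B is the centroid of △CDF]
2. B_y = 3  [B is the centroid of △CDF]
   → B = (2, 3)
3. E_x = -12  [EC · BD = 210 ∩ BE · AD = -292]
4. E_y = 27  [EC · BD = 210 ∩ BE · AD = -292]
   → E = (-12, 27)

B = (2, 3)
E = (-12, 27)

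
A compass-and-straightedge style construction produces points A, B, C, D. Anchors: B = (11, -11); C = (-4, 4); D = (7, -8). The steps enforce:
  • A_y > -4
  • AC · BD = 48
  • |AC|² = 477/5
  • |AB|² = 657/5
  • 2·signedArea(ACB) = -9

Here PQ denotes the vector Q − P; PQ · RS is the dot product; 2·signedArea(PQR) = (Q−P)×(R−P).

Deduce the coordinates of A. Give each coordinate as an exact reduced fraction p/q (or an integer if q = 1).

1. A_x = 13/5  [2·signedArea(ACB) = -9 ∩ AC · BD = 48]
2. A_y = -16/5  [2·signedArea(ACB) = -9 ∩ AC · BD = 48]
   → A = (13/5, -16/5)

A = (13/5, -16/5)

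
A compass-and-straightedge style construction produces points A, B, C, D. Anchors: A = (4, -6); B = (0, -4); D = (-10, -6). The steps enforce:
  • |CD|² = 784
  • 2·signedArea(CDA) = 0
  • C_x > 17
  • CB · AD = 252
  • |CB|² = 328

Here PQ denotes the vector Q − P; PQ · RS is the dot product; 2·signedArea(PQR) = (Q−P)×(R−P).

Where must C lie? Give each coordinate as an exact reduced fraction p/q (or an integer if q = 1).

1. C_x = 18  [2·signedArea(CDA) = 0 ∩ CB · AD = 252]
2. C_y = -6  [2·signedArea(CDA) = 0 ∩ CB · AD = 252]
   → C = (18, -6)

C = (18, -6)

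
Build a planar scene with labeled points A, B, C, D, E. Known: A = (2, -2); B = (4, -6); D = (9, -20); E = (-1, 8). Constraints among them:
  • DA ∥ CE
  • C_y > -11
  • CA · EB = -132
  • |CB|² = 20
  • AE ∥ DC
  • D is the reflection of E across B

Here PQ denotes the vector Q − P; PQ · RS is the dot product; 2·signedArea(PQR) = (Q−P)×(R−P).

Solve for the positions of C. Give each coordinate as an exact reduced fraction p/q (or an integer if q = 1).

1. C_x = 6  [DA ∥ CE ∩ AE ∥ DC]
2. C_y = -10  [DA ∥ CE ∩ AE ∥ DC]
   → C = (6, -10)

C = (6, -10)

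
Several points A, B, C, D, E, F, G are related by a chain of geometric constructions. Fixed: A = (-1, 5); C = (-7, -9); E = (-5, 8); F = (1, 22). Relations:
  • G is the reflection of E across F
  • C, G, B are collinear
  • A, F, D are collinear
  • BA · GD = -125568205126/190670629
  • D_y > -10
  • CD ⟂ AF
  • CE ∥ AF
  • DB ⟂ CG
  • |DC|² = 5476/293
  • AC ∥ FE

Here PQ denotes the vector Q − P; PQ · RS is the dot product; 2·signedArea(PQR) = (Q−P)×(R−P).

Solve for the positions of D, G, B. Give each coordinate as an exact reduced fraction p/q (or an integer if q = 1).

B = (-4401943/650753, -5363937/650753)
D = (-793/293, -2785/293)
G = (7, 36)

1. D_x = -793/293  [A, F, D are collinear ∩ CD ⟂ AF]
2. D_y = -2785/293  [A, F, D are collinear ∩ CD ⟂ AF]
   → D = (-793/293, -2785/293)
3. G_x = 7  [G is the reflection of E across F]
4. G_y = 36  [G is the reflection of E across F]
   → G = (7, 36)
5. B_x = -4401943/650753  [C, G, B are collinear ∩ DB ⟂ CG]
6. B_y = -5363937/650753  [C, G, B are collinear ∩ DB ⟂ CG]
   → B = (-4401943/650753, -5363937/650753)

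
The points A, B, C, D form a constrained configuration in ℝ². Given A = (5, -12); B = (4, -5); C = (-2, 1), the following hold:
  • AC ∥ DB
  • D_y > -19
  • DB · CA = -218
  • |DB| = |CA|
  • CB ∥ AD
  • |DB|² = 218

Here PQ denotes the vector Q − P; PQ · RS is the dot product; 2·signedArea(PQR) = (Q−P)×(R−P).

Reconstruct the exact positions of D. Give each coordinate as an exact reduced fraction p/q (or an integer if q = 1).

1. D_x = 11  [AC ∥ DB ∩ CB ∥ AD]
2. D_y = -18  [AC ∥ DB ∩ CB ∥ AD]
   → D = (11, -18)

D = (11, -18)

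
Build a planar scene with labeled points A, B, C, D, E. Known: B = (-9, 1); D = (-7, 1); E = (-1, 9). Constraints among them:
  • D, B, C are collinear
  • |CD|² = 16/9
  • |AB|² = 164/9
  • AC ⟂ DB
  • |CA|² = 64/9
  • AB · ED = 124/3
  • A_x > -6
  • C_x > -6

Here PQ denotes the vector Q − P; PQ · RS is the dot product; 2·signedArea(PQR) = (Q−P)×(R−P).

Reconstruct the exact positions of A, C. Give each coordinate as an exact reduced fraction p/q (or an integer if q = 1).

A = (-17/3, 11/3)
C = (-17/3, 1)

1. A_x = -17/3  [line 6·x + 8·y + 14/3 = 0 ∩ |AB|² = 164/9]
2. A_y = 11/3  [line 6·x + 8·y + 14/3 = 0 ∩ |AB|² = 164/9]
   → A = (-17/3, 11/3)
3. C_x = -17/3  [D, B, C are collinear ∩ AC ⟂ DB]
4. C_y = 1  [D, B, C are collinear ∩ AC ⟂ DB]
   → C = (-17/3, 1)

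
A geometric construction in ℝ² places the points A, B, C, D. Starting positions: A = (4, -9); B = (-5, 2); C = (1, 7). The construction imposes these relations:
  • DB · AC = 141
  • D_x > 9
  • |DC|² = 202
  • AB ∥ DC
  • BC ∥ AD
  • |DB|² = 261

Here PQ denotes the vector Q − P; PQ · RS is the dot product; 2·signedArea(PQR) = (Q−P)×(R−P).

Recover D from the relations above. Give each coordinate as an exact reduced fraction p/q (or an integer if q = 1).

D = (10, -4)

1. D_x = 10  [AB ∥ DC ∩ BC ∥ AD]
2. D_y = -4  [AB ∥ DC ∩ BC ∥ AD]
   → D = (10, -4)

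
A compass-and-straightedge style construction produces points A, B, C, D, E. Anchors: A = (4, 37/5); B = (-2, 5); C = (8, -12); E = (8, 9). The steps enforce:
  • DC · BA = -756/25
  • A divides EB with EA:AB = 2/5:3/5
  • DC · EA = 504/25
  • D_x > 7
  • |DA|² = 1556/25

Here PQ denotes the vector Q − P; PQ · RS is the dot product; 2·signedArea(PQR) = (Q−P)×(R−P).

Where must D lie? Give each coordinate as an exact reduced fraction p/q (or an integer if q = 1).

1. D_x = 8  [line -6·x + -12/5·y + 1236/25 = 0 ∩ |DA|² = 1556/25]
2. D_y = 3/5  [line -6·x + -12/5·y + 1236/25 = 0 ∩ |DA|² = 1556/25]
   → D = (8, 3/5)

D = (8, 3/5)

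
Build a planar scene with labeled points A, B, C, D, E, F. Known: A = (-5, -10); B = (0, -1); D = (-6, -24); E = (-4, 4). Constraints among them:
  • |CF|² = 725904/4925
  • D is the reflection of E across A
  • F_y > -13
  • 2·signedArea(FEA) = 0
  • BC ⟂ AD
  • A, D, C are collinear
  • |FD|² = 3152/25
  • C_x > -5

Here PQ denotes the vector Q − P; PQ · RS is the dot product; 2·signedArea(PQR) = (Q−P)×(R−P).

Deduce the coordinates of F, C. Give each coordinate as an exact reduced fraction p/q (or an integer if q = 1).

1. F_x = -26/5  [line 14·x + -1·y + 60 = 0 ∩ |FD|² = 3152/25]
2. F_y = -64/5  [line 14·x + -1·y + 60 = 0 ∩ |FD|² = 3152/25]
   → F = (-26/5, -64/5)
3. C_x = -854/197  [A, D, C are collinear ∩ BC ⟂ AD]
4. C_y = -136/197  [A, D, C are collinear ∩ BC ⟂ AD]
   → C = (-854/197, -136/197)

C = (-854/197, -136/197)
F = (-26/5, -64/5)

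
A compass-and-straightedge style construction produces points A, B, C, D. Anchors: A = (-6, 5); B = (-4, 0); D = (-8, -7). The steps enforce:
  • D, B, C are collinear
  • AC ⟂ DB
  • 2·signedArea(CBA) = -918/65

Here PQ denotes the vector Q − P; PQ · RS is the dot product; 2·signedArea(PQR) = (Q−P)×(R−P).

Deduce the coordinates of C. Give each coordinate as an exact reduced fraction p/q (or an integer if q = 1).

1. C_x = -152/65  [D, B, C are collinear ∩ AC ⟂ DB]
2. C_y = 189/65  [D, B, C are collinear ∩ AC ⟂ DB]
   → C = (-152/65, 189/65)

C = (-152/65, 189/65)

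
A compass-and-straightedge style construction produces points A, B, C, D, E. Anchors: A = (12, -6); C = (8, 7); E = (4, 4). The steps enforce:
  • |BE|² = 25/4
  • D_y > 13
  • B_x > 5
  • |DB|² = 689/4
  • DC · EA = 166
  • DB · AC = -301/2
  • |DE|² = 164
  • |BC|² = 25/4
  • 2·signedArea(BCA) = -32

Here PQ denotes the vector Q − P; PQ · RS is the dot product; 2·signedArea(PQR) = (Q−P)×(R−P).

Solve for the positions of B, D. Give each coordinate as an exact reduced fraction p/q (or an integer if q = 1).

B = (6, 11/2)
D = (-4, 14)

1. D_x = -4  [line -8·x + 10·y + -172 = 0 ∩ |DE|² = 164]
2. D_y = 14  [line -8·x + 10·y + -172 = 0 ∩ |DE|² = 164]
   → D = (-4, 14)
3. B_x = 6  [2·signedArea(BCA) = -32 ∩ DB · AC = -301/2]
4. B_y = 11/2  [2·signedArea(BCA) = -32 ∩ DB · AC = -301/2]
   → B = (6, 11/2)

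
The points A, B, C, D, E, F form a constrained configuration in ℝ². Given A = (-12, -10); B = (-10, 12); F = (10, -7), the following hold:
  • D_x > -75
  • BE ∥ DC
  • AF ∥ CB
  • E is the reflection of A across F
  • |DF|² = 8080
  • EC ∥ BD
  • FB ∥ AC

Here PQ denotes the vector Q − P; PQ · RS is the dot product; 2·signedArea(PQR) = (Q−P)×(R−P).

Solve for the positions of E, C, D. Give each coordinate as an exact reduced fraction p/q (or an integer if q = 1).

C = (-32, 9)
D = (-74, 25)
E = (32, -4)

1. E_x = 32  [E is the reflection of A across F]
2. E_y = -4  [E is the reflection of A across F]
   → E = (32, -4)
3. C_x = -32  [AF ∥ CB ∩ FB ∥ AC]
4. C_y = 9  [AF ∥ CB ∩ FB ∥ AC]
   → C = (-32, 9)
5. D_x = -74  [BE ∥ DC ∩ EC ∥ BD]
6. D_y = 25  [BE ∥ DC ∩ EC ∥ BD]
   → D = (-74, 25)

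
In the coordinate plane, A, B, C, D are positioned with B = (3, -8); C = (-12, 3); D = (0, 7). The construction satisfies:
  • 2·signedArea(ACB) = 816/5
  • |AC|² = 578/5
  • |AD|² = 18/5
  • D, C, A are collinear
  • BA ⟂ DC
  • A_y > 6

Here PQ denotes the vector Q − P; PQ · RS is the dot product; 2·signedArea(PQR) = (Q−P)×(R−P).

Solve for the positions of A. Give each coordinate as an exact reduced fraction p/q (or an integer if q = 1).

1. A_x = -9/5  [D, C, A are collinear ∩ BA ⟂ DC]
2. A_y = 32/5  [D, C, A are collinear ∩ BA ⟂ DC]
   → A = (-9/5, 32/5)

A = (-9/5, 32/5)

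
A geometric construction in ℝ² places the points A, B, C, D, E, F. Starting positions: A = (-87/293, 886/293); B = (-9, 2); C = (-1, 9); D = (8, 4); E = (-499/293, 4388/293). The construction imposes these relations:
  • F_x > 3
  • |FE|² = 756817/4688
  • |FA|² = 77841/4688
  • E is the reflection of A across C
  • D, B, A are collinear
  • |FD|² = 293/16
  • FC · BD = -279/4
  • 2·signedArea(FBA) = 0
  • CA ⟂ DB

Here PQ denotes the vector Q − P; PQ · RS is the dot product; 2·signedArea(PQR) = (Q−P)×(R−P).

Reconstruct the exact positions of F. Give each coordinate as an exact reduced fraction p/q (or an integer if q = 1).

F = (15/4, 7/2)

1. F_x = 15/4  [2·signedArea(FBA) = 0 ∩ FC · BD = -279/4]
2. F_y = 7/2  [2·signedArea(FBA) = 0 ∩ FC · BD = -279/4]
   → F = (15/4, 7/2)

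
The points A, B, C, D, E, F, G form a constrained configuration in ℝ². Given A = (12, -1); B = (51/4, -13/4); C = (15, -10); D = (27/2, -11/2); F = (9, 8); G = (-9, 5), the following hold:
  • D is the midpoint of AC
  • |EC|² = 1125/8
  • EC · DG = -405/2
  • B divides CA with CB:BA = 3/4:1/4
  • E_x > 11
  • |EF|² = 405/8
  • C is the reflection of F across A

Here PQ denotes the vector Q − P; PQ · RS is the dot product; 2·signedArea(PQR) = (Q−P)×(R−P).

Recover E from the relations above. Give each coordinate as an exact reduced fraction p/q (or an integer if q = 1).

E = (45/4, 5/4)

1. E_x = 45/4  [line 45/2·x + -21/2·y + -240 = 0 ∩ |EC|² = 1125/8]
2. E_y = 5/4  [line 45/2·x + -21/2·y + -240 = 0 ∩ |EC|² = 1125/8]
   → E = (45/4, 5/4)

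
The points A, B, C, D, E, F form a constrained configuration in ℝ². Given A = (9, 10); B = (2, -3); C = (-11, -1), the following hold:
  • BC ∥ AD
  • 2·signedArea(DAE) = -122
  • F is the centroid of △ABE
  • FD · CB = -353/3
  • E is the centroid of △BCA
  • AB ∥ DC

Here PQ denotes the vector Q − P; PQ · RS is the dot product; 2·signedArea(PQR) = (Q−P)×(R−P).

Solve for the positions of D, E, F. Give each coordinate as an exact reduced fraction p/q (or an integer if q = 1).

D = (-4, 12)
E = (0, 2)
F = (11/3, 3)

1. D_x = -4  [AB ∥ DC ∩ BC ∥ AD]
2. D_y = 12  [AB ∥ DC ∩ BC ∥ AD]
   → D = (-4, 12)
3. E_x = 0  [E is the centroid of △BCA]
4. E_y = 2  [E is the centroid of △BCA]
   → E = (0, 2)
5. F_x = 11/3  [F is the centroid of △ABE]
6. F_y = 3  [F is the centroid of △ABE]
   → F = (11/3, 3)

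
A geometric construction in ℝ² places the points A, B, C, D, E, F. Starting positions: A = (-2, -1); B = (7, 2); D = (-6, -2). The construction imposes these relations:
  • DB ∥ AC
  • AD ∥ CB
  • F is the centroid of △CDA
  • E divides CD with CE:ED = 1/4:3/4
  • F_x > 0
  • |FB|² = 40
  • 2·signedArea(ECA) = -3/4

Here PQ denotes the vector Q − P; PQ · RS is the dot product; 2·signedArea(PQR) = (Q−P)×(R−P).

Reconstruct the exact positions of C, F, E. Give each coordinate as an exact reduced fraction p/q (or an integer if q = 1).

C = (11, 3)
E = (27/4, 7/4)
F = (1, 0)

1. C_x = 11  [AD ∥ CB ∩ DB ∥ AC]
2. C_y = 3  [AD ∥ CB ∩ DB ∥ AC]
   → C = (11, 3)
3. F_x = 1  [F is the centroid of △CDA]
4. F_y = 0  [F is the centroid of △CDA]
   → F = (1, 0)
5. E_x = 27/4  [E divides CD with CE:ED = 1/4:3/4]
6. E_y = 7/4  [E divides CD with CE:ED = 1/4:3/4]
   → E = (27/4, 7/4)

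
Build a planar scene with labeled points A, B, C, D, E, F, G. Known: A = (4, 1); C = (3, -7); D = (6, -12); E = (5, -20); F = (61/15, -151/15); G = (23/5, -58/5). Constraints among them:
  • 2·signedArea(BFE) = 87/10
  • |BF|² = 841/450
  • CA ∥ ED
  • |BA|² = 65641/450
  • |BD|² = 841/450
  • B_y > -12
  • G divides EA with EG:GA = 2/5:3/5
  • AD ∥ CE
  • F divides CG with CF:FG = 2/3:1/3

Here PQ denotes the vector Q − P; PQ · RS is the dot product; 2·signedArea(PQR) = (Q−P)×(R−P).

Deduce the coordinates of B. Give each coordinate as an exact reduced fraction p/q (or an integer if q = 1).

1. B_x = 151/30  [line 149/15·x + 14/15·y + -397/10 = 0 ∩ |BD|² = 841/450]
2. B_y = -331/30  [line 149/15·x + 14/15·y + -397/10 = 0 ∩ |BD|² = 841/450]
   → B = (151/30, -331/30)

B = (151/30, -331/30)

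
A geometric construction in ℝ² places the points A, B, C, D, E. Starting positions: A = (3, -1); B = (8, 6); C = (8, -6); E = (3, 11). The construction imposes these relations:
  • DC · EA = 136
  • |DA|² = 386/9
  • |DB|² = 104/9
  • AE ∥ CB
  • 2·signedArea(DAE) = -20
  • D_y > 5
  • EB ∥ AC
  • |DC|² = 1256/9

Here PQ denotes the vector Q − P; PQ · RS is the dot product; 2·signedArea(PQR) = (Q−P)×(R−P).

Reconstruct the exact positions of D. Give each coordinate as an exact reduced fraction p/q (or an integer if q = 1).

1. D_x = 14/3  [2·signedArea(DAE) = -20 ∩ DC · EA = 136]
2. D_y = 16/3  [2·signedArea(DAE) = -20 ∩ DC · EA = 136]
   → D = (14/3, 16/3)

D = (14/3, 16/3)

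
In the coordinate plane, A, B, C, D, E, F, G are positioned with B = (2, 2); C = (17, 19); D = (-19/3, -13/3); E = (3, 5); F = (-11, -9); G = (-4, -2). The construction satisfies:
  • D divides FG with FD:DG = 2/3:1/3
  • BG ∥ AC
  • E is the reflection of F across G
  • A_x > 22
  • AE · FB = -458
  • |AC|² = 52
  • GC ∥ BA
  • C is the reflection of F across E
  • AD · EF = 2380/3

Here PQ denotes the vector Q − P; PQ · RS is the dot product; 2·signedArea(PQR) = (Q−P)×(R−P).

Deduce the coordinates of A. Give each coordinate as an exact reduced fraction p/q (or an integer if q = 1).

A = (23, 23)

1. A_x = 23  [BG ∥ AC ∩ GC ∥ BA]
2. A_y = 23  [BG ∥ AC ∩ GC ∥ BA]
   → A = (23, 23)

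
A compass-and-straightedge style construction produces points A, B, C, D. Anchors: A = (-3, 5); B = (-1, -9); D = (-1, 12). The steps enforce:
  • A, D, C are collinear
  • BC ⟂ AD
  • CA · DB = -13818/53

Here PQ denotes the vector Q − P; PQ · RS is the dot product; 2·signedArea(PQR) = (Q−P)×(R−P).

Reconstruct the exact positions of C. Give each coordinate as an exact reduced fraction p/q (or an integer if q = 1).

C = (-347/53, -393/53)

1. C_x = -347/53  [A, D, C are collinear ∩ BC ⟂ AD]
2. C_y = -393/53  [A, D, C are collinear ∩ BC ⟂ AD]
   → C = (-347/53, -393/53)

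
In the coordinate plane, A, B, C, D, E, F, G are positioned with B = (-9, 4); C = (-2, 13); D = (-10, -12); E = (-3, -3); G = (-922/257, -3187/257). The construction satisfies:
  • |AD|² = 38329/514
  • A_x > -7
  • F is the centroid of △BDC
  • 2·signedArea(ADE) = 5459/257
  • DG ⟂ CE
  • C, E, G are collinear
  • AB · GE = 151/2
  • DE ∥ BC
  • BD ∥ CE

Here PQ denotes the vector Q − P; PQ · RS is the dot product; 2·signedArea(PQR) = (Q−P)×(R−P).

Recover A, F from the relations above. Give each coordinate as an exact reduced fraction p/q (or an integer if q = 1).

1. A_x = -3235/514  [2·signedArea(ADE) = 5459/257 ∩ AB · GE = 151/2]
2. A_y = -2159/514  [2·signedArea(ADE) = 5459/257 ∩ AB · GE = 151/2]
   → A = (-3235/514, -2159/514)
3. F_x = -7  [F is the centroid of △BDC]
4. F_y = 5/3  [F is the centroid of △BDC]
   → F = (-7, 5/3)

A = (-3235/514, -2159/514)
F = (-7, 5/3)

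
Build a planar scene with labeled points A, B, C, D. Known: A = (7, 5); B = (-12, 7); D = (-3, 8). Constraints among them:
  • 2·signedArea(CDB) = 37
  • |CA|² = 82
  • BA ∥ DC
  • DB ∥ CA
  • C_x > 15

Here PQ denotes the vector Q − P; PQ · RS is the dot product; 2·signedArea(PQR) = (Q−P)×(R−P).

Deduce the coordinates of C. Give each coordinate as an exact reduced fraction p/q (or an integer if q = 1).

C = (16, 6)

1. C_x = 16  [DB ∥ CA ∩ BA ∥ DC]
2. C_y = 6  [DB ∥ CA ∩ BA ∥ DC]
   → C = (16, 6)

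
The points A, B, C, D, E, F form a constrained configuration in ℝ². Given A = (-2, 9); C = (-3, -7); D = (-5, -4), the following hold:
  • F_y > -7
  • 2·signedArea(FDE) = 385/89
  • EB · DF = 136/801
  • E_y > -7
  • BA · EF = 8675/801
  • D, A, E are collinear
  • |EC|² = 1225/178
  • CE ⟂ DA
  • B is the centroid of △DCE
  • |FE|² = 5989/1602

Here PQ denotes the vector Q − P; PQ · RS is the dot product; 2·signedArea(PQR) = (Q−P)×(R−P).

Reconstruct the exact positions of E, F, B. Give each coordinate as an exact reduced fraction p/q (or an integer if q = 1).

1. E_x = -989/178  [D, A, E are collinear ∩ CE ⟂ DA]
2. E_y = -1141/178  [D, A, E are collinear ∩ CE ⟂ DA]
   → E = (-989/178, -1141/178)
3. F_x = -11/3  [line 429/178·x + -99/178·y + 11/2 = 0 ∩ |FE|² = 5989/1602]
4. F_y = -6  [line 429/178·x + -99/178·y + 11/2 = 0 ∩ |FE|² = 5989/1602]
   → F = (-11/3, -6)
5. B_x = -2413/534  [B is the centroid of △DCE]
6. B_y = -1033/178  [B is the centroid of △DCE]
   → B = (-2413/534, -1033/178)

B = (-2413/534, -1033/178)
E = (-989/178, -1141/178)
F = (-11/3, -6)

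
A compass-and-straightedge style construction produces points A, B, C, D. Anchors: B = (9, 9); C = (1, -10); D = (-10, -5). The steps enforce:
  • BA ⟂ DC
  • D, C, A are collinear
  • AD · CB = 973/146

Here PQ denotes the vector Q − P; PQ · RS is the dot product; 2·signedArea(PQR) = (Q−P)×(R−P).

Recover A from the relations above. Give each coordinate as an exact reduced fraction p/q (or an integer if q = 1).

1. A_x = 69/146  [D, C, A are collinear ∩ BA ⟂ DC]
2. A_y = -1425/146  [D, C, A are collinear ∩ BA ⟂ DC]
   → A = (69/146, -1425/146)

A = (69/146, -1425/146)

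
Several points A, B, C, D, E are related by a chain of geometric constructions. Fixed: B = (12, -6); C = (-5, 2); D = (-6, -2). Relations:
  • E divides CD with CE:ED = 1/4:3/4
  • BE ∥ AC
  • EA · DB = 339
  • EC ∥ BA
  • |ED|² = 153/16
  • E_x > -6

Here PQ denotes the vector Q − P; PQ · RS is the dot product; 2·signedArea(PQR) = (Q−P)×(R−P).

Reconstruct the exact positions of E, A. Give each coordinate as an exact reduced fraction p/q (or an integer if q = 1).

1. E_x = -21/4  [E divides CD with CE:ED = 1/4:3/4]
2. E_y = 1  [E divides CD with CE:ED = 1/4:3/4]
   → E = (-21/4, 1)
3. A_x = 49/4  [BE ∥ AC ∩ EC ∥ BA]
4. A_y = -5  [BE ∥ AC ∩ EC ∥ BA]
   → A = (49/4, -5)

A = (49/4, -5)
E = (-21/4, 1)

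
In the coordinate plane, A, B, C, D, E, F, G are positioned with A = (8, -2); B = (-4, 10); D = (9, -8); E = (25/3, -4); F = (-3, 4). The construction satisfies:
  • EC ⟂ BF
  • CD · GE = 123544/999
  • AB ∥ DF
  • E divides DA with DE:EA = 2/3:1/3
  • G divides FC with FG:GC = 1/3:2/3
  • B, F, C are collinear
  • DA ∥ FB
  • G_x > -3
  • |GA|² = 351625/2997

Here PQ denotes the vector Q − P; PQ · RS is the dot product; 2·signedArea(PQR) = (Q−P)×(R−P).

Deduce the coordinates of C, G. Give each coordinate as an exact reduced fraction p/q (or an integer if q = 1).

C = (-155/111, -208/37)
G = (-821/333, 88/111)

1. C_x = -155/111  [B, F, C are collinear ∩ EC ⟂ BF]
2. C_y = -208/37  [B, F, C are collinear ∩ EC ⟂ BF]
   → C = (-155/111, -208/37)
3. G_x = -821/333  [G divides FC with FG:GC = 1/3:2/3]
4. G_y = 88/111  [G divides FC with FG:GC = 1/3:2/3]
   → G = (-821/333, 88/111)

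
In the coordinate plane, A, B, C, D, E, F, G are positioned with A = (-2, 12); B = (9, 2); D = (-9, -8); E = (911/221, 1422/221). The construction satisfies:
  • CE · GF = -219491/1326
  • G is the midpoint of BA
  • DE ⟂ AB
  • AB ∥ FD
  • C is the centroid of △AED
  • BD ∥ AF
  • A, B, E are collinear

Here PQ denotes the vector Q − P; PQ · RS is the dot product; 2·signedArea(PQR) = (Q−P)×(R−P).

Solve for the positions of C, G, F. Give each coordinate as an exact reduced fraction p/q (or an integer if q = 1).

C = (-1520/663, 2306/663)
F = (-20, 2)
G = (7/2, 7)

1. C_x = -1520/663  [C is the centroid of △AED]
2. C_y = 2306/663  [C is the centroid of △AED]
   → C = (-1520/663, 2306/663)
3. G_x = 7/2  [G is the midpoint of BA]
4. G_y = 7  [G is the midpoint of BA]
   → G = (7/2, 7)
5. F_x = -20  [AB ∥ FD ∩ BD ∥ AF]
6. F_y = 2  [AB ∥ FD ∩ BD ∥ AF]
   → F = (-20, 2)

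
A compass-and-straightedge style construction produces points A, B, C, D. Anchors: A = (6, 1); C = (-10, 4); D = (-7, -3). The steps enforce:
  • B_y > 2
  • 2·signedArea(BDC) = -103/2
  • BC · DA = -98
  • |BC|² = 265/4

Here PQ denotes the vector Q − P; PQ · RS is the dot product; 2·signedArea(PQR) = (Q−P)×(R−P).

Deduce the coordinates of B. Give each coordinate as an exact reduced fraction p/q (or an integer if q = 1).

1. B_x = -2  [2·signedArea(BDC) = -103/2 ∩ BC · DA = -98]
2. B_y = 5/2  [2·signedArea(BDC) = -103/2 ∩ BC · DA = -98]
   → B = (-2, 5/2)

B = (-2, 5/2)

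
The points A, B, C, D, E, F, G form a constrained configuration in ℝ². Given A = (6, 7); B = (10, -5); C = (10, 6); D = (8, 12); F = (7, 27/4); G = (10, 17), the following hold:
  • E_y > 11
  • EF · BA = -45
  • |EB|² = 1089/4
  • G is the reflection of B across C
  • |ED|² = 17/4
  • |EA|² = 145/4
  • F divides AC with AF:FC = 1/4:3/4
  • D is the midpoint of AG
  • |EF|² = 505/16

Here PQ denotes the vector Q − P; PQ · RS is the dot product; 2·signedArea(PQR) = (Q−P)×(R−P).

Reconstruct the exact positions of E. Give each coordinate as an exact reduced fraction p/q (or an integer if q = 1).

1. E_x = 10  [line 4·x + -12·y + 98 = 0 ∩ |EB|² = 1089/4]
2. E_y = 23/2  [line 4·x + -12·y + 98 = 0 ∩ |EB|² = 1089/4]
   → E = (10, 23/2)

E = (10, 23/2)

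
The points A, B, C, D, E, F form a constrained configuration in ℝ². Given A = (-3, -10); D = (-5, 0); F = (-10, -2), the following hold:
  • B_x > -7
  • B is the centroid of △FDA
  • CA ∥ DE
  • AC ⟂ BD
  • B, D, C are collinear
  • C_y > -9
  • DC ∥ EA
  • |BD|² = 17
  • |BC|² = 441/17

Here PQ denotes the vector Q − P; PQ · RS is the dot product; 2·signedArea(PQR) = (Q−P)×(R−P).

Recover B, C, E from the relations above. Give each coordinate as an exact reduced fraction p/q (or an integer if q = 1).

B = (-6, -4)
C = (-123/17, -152/17)
E = (-13/17, -18/17)

1. B_x = -6  [B is the centroid of △FDA]
2. B_y = -4  [B is the centroid of △FDA]
   → B = (-6, -4)
3. C_x = -123/17  [B, D, C are collinear ∩ AC ⟂ BD]
4. C_y = -152/17  [B, D, C are collinear ∩ AC ⟂ BD]
   → C = (-123/17, -152/17)
5. E_x = -13/17  [DC ∥ EA ∩ CA ∥ DE]
6. E_y = -18/17  [DC ∥ EA ∩ CA ∥ DE]
   → E = (-13/17, -18/17)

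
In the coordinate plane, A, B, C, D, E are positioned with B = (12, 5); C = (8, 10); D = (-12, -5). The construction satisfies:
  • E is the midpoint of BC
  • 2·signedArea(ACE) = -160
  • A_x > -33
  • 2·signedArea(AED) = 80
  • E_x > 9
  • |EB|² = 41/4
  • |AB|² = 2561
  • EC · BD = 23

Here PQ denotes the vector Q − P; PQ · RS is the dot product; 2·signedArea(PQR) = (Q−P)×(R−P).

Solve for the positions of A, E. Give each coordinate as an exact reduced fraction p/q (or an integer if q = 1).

A = (-32, -20)
E = (10, 15/2)

1. E_x = 10  [E is the midpoint of BC]
2. E_y = 15/2  [E is the midpoint of BC]
   → E = (10, 15/2)
3. A_x = -32  [2·signedArea(AED) = 80 ∩ 2·signedArea(ACE) = -160]
4. A_y = -20  [2·signedArea(AED) = 80 ∩ 2·signedArea(ACE) = -160]
   → A = (-32, -20)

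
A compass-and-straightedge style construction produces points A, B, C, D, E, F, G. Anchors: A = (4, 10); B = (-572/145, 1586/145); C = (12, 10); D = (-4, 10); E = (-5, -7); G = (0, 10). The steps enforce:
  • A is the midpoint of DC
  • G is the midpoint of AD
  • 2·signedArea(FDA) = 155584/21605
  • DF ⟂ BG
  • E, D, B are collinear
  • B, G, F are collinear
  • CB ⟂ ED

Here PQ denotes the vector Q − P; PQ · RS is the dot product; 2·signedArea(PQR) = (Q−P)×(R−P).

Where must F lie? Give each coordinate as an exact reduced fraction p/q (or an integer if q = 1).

1. F_x = -81796/21605  [B, G, F are collinear ∩ DF ⟂ BG]
2. F_y = 235498/21605  [B, G, F are collinear ∩ DF ⟂ BG]
   → F = (-81796/21605, 235498/21605)

F = (-81796/21605, 235498/21605)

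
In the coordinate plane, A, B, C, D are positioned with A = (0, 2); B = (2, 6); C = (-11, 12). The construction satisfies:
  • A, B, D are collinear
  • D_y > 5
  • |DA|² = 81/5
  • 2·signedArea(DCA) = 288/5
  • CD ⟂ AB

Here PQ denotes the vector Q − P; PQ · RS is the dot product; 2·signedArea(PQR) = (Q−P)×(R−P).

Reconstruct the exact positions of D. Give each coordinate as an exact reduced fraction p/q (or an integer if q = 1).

D = (9/5, 28/5)

1. D_x = 9/5  [A, B, D are collinear ∩ CD ⟂ AB]
2. D_y = 28/5  [A, B, D are collinear ∩ CD ⟂ AB]
   → D = (9/5, 28/5)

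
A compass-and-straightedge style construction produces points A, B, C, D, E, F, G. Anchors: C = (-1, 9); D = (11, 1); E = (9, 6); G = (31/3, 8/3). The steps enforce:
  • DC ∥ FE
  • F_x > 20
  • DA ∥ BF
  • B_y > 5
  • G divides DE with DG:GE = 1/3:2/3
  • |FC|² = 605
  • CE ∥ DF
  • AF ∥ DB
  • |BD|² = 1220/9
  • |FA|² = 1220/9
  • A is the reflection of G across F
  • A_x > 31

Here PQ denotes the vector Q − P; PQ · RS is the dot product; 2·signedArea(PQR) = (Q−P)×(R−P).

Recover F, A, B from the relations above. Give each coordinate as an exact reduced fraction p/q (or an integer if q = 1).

1. F_x = 21  [DC ∥ FE ∩ CE ∥ DF]
2. F_y = -2  [DC ∥ FE ∩ CE ∥ DF]
   → F = (21, -2)
3. A_x = 95/3  [A is the reflection of G across F]
4. A_y = -20/3  [A is the reflection of G across F]
   → A = (95/3, -20/3)
5. B_x = 1/3  [DA ∥ BF ∩ AF ∥ DB]
6. B_y = 17/3  [DA ∥ BF ∩ AF ∥ DB]
   → B = (1/3, 17/3)

A = (95/3, -20/3)
B = (1/3, 17/3)
F = (21, -2)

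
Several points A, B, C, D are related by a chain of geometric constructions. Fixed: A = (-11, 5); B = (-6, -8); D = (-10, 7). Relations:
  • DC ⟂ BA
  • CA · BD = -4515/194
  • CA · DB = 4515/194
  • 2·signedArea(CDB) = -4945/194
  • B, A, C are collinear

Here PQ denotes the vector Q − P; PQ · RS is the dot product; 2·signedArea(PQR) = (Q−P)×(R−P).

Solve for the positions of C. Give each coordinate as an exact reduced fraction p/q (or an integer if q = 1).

1. C_x = -2239/194  [B, A, C are collinear ∩ DC ⟂ BA]
2. C_y = 1243/194  [B, A, C are collinear ∩ DC ⟂ BA]
   → C = (-2239/194, 1243/194)

C = (-2239/194, 1243/194)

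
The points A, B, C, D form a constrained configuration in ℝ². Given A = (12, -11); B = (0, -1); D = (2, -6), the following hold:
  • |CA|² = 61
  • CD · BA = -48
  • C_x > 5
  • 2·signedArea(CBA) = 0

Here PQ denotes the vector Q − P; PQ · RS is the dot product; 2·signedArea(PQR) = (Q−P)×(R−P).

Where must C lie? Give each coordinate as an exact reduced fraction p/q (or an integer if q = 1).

1. C_x = 6  [2·signedArea(CBA) = 0 ∩ CD · BA = -48]
2. C_y = -6  [2·signedArea(CBA) = 0 ∩ CD · BA = -48]
   → C = (6, -6)

C = (6, -6)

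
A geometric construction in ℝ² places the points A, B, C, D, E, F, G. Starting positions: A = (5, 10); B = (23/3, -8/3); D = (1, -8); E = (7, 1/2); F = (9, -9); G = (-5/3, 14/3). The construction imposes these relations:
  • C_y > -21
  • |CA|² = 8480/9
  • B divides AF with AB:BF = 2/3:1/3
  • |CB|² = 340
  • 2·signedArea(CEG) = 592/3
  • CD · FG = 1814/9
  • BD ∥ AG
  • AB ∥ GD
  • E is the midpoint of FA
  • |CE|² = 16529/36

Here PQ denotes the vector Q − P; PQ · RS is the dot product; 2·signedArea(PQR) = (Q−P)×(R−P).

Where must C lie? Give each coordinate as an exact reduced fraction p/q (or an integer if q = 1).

1. C_x = 11/3  [2·signedArea(CEG) = 592/3 ∩ CD · FG = 1814/9]
2. C_y = -62/3  [2·signedArea(CEG) = 592/3 ∩ CD · FG = 1814/9]
   → C = (11/3, -62/3)

C = (11/3, -62/3)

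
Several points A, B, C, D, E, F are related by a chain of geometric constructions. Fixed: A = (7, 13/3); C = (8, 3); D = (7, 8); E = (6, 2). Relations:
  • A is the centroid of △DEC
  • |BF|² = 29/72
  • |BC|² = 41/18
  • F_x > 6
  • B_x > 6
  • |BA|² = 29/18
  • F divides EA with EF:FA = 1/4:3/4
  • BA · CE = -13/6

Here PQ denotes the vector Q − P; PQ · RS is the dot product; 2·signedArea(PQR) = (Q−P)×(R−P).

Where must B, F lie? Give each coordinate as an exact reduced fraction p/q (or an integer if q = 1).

1. B_x = 13/2  [line 2·x + 1·y + -97/6 = 0 ∩ |BA|² = 29/18]
2. B_y = 19/6  [line 2·x + 1·y + -97/6 = 0 ∩ |BA|² = 29/18]
   → B = (13/2, 19/6)
3. F_x = 25/4  [F divides EA with EF:FA = 1/4:3/4]
4. F_y = 31/12  [F divides EA with EF:FA = 1/4:3/4]
   → F = (25/4, 31/12)

B = (13/2, 19/6)
F = (25/4, 31/12)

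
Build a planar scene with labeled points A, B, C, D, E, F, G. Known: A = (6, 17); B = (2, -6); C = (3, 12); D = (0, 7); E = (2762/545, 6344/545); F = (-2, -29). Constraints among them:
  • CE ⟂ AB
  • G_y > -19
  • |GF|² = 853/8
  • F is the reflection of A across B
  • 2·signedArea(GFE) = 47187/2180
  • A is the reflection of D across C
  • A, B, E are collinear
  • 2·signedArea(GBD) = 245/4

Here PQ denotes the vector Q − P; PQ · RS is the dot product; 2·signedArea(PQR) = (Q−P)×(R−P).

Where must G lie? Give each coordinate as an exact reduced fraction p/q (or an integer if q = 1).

G = (-3/4, -75/4)

1. G_x = -3/4  [2·signedArea(GBD) = 245/4 ∩ 2·signedArea(GFE) = 47187/2180]
2. G_y = -75/4  [2·signedArea(GBD) = 245/4 ∩ 2·signedArea(GFE) = 47187/2180]
   → G = (-3/4, -75/4)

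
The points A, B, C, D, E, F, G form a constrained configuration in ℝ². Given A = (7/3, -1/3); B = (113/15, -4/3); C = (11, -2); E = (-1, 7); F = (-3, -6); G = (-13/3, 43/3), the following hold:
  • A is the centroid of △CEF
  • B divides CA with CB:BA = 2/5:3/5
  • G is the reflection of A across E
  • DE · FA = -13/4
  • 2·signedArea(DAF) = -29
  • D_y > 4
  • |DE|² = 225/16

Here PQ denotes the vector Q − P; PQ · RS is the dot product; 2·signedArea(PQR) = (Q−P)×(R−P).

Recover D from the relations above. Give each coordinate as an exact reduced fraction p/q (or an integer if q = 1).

1. D_x = 2  [2·signedArea(DAF) = -29 ∩ DE · FA = -13/4]
2. D_y = 19/4  [2·signedArea(DAF) = -29 ∩ DE · FA = -13/4]
   → D = (2, 19/4)

D = (2, 19/4)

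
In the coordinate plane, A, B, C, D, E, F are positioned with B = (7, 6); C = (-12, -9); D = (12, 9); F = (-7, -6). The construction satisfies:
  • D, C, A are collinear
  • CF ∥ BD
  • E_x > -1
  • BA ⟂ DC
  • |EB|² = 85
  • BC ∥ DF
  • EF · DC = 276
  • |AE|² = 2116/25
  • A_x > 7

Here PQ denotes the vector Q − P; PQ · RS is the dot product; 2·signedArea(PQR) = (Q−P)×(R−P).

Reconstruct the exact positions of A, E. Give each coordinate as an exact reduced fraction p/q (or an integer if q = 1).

1. A_x = 184/25  [D, C, A are collinear ∩ BA ⟂ DC]
2. A_y = 138/25  [D, C, A are collinear ∩ BA ⟂ DC]
   → A = (184/25, 138/25)
3. E_x = 0  [line 24·x + 18·y + 0 = 0 ∩ |AE|² = 2116/25]
4. E_y = 0  [line 24·x + 18·y + 0 = 0 ∩ |AE|² = 2116/25]
   → E = (0, 0)

A = (184/25, 138/25)
E = (0, 0)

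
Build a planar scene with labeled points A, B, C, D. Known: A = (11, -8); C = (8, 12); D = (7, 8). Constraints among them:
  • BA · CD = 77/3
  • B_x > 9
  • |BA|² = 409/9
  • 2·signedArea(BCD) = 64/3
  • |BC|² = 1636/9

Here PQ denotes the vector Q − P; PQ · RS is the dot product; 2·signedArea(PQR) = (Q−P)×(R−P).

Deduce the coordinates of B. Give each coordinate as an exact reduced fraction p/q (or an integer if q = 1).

B = (10, -4/3)

1. B_x = 10  [2·signedArea(BCD) = 64/3 ∩ BA · CD = 77/3]
2. B_y = -4/3  [2·signedArea(BCD) = 64/3 ∩ BA · CD = 77/3]
   → B = (10, -4/3)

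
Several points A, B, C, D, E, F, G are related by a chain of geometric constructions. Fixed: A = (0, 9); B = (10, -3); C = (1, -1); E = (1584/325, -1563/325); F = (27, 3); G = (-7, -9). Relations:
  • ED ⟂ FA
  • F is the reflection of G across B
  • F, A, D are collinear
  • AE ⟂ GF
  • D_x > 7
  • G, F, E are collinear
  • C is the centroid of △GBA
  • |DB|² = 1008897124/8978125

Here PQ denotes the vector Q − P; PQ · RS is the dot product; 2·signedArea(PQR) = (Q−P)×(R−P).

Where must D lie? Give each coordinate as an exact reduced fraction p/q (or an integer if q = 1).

D = (209088/27625, 202161/27625)

1. D_x = 209088/27625  [F, A, D are collinear ∩ ED ⟂ FA]
2. D_y = 202161/27625  [F, A, D are collinear ∩ ED ⟂ FA]
   → D = (209088/27625, 202161/27625)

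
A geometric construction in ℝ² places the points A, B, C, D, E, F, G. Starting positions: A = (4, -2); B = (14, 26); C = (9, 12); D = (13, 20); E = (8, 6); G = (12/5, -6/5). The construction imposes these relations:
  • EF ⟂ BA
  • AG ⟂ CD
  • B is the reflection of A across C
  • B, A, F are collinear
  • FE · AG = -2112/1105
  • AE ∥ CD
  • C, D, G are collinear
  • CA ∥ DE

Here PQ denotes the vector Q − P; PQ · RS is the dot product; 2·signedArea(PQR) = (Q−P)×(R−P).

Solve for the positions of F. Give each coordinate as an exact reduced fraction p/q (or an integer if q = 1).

1. F_x = 1544/221  [B, A, F are collinear ∩ EF ⟂ BA]
2. F_y = 1406/221  [B, A, F are collinear ∩ EF ⟂ BA]
   → F = (1544/221, 1406/221)

F = (1544/221, 1406/221)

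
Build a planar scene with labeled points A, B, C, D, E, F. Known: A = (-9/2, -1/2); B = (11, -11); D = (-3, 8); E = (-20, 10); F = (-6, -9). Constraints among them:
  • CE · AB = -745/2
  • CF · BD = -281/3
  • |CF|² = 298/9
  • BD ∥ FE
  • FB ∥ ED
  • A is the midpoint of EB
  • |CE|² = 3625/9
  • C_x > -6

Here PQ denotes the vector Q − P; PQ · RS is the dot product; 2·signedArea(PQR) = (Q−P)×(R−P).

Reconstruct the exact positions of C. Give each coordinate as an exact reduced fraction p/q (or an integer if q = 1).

1. C_x = -5  [CE · AB = -745/2 ∩ CF · BD = -281/3]
2. C_y = -10/3  [CE · AB = -745/2 ∩ CF · BD = -281/3]
   → C = (-5, -10/3)

C = (-5, -10/3)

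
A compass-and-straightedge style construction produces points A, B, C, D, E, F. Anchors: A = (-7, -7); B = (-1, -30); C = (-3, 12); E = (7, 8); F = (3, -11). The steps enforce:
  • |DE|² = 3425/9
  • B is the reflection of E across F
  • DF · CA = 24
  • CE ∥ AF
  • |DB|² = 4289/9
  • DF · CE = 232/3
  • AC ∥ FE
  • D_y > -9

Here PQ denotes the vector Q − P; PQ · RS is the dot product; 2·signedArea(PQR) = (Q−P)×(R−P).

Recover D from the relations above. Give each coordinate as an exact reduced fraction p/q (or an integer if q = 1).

D = (-11/3, -25/3)

1. D_x = -11/3  [DF · CE = 232/3 ∩ DF · CA = 24]
2. D_y = -25/3  [DF · CE = 232/3 ∩ DF · CA = 24]
   → D = (-11/3, -25/3)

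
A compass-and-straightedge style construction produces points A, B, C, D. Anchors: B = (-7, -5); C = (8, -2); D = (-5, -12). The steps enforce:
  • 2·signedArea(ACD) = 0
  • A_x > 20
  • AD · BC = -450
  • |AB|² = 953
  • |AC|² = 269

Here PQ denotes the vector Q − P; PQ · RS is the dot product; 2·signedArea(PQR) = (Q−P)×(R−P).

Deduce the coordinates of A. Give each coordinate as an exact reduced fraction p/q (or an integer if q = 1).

A = (21, 8)

1. A_x = 21  [2·signedArea(ACD) = 0 ∩ AD · BC = -450]
2. A_y = 8  [2·signedArea(ACD) = 0 ∩ AD · BC = -450]
   → A = (21, 8)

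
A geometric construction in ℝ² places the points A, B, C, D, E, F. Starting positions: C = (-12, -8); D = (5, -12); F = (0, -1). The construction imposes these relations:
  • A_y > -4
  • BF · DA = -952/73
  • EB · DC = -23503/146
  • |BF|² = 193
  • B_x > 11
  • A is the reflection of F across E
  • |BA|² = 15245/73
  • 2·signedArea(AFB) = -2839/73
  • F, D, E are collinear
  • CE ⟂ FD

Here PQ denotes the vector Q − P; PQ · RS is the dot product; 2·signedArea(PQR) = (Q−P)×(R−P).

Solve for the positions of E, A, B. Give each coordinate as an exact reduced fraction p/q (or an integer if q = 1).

1. E_x = 85/146  [F, D, E are collinear ∩ CE ⟂ FD]
2. E_y = -333/146  [F, D, E are collinear ∩ CE ⟂ FD]
   → E = (85/146, -333/146)
3. A_x = 85/73  [A is the reflection of F across E]
4. A_y = -260/73  [A is the reflection of F across E]
   → A = (85/73, -260/73)
5. B_x = 12  [BF · DA = -952/73 ∩ 2·signedArea(AFB) = -2839/73]
6. B_y = 6  [BF · DA = -952/73 ∩ 2·signedArea(AFB) = -2839/73]
   → B = (12, 6)

A = (85/73, -260/73)
B = (12, 6)
E = (85/146, -333/146)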